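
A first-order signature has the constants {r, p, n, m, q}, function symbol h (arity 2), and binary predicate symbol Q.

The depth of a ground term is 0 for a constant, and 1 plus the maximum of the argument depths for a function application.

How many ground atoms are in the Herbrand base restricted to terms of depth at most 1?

First count ground terms of depth ≤ 1.
Count level by level. With function symbols h/2, the terms of depth ≤ k are the 5 constants together with each function applied to depth-≤(k−1) tuples, so N_k = 5 + N_{k-1}^2.
N_0 = 5
N_1 = 5 + 5^2 = 30
So |H| = 30.
Each predicate of arity r yields |H|^r ground atoms (one per choice of an r-tuple from H):
  Q: 30^2 = 900
Total ground atoms: 900.

900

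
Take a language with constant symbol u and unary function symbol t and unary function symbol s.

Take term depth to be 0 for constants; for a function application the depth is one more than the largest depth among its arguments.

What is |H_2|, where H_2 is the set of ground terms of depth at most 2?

7

Let N_k = |{terms of depth ≤ k}|. Then N_0 = 1 and N_k = 1 + N_{k-1} + N_{k-1} for k ≥ 1 (one summand per function symbol, arity giving the exponent).
N_0 = 1
N_1 = 1 + 1 + 1 = 3
N_2 = 1 + 3 + 3 = 7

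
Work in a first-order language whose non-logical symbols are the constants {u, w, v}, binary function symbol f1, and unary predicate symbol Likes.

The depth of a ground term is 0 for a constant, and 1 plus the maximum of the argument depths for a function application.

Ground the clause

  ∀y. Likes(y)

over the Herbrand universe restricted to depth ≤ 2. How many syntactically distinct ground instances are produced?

147

Ground terms of depth ≤ 2:
  Count level by level. With function symbols f1/2, the terms of depth ≤ k are the 3 constants together with each function applied to depth-≤(k−1) tuples, so N_k = 3 + N_{k-1}^2.
  N_0 = 3
  N_1 = 3 + 3^2 = 12
  N_2 = 3 + 12^2 = 147
So there are 147 ground terms available for substitution.
There is 1 variable to instantiate (y),  occurring in at least one literal, so different choices give different ground instances.
Number of ground instances = 147.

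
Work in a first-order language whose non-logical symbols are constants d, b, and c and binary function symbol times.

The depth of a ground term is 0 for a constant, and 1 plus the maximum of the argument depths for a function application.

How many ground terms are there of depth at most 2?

If N_k denotes the number of depth-≤k ground terms, the 3 constants give N_0 = 3, and each function symbol of arity r contributes N_{k-1}^r new terms at level k: N_k = 3 + N_{k-1}^2.
N_0 = 3
N_1 = 3 + 3^2 = 12
N_2 = 3 + 12^2 = 147

147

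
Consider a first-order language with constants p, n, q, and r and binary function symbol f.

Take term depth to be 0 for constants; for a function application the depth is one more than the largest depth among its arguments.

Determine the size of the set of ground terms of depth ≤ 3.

Count level by level. With function symbols f/2, the terms of depth ≤ k are the 4 constants together with each function applied to depth-≤(k−1) tuples, so N_k = 4 + N_{k-1}^2.
N_0 = 4
N_1 = 4 + 4^2 = 20
N_2 = 4 + 20^2 = 404
N_3 = 4 + 404^2 = 163220

163220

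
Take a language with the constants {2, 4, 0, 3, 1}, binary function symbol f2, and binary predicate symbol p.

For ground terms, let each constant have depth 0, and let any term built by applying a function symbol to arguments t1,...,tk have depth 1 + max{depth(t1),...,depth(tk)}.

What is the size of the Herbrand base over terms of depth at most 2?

819025

First count ground terms of depth ≤ 2.
If N_k denotes the number of depth-≤k ground terms, the 5 constants give N_0 = 5, and each function symbol of arity r contributes N_{k-1}^r new terms at level k: N_k = 5 + N_{k-1}^2.
N_0 = 5
N_1 = 5 + 5^2 = 30
N_2 = 5 + 30^2 = 905
So |H| = 905.
A ground atom is a predicate applied to a tuple of terms from H, so the count is the sum over predicates of |H|^arity:
  p: 905^2 = 819025
Total ground atoms: 819025.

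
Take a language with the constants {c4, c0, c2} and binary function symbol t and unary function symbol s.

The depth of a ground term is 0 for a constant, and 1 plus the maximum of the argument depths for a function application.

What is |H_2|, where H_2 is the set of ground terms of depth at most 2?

Write N_k for the number of ground terms of depth ≤ k. A term of depth ≤ k is either a constant or a function symbol applied to arguments of depth ≤ k−1, so N_k = 3 + N_{k-1}^2 + N_{k-1}.
N_0 = 3
N_1 = 3 + 3^2 + 3 = 15
N_2 = 3 + 15^2 + 15 = 243

243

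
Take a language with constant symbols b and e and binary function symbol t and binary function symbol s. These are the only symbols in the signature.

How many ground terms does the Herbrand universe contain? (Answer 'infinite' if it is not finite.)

The signature has at least one function symbol (t, arity 2) and at least one constant (b).
Iterating t gives infinitely many distinct ground terms: b, t(b, b), t(t(b, b), t(b, b)), ...
So the Herbrand universe is infinite.

infinite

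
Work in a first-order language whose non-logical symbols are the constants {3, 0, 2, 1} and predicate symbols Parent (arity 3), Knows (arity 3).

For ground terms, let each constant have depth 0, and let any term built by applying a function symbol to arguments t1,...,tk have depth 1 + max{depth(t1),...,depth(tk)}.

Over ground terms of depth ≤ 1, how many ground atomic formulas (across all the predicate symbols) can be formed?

First count ground terms of depth ≤ 1.
With no function symbols every ground term is a constant, so there are exactly 4 ground terms at every depth bound.
N_0 = 4
N_1 = 4
So |H| = 4.
For each predicate symbol, the number of ground atoms is |H| raised to its arity; summing:
  Parent: 4^3 = 64;  Knows: 4^3 = 64
Total ground atoms: 64 + 64 = 128.

128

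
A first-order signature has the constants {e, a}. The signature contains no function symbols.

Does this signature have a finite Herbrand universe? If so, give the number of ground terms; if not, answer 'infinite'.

There are no function symbols, so every ground term is one of the 2 constants.
The Herbrand universe is {e, a}, which is finite with 2 elements.

2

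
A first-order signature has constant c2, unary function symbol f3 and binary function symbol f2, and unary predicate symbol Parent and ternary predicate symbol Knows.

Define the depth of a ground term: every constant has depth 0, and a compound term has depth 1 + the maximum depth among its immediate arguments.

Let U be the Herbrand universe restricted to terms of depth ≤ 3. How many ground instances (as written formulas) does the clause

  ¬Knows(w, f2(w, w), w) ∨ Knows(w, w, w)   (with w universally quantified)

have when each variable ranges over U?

Ground terms of depth ≤ 3:
  Let N_k = |{terms of depth ≤ k}|. Then N_0 = 1 and N_k = 1 + N_{k-1} + N_{k-1}^2 for k ≥ 1 (one summand per function symbol, arity giving the exponent).
  N_0 = 1
  N_1 = 1 + 1 + 1^2 = 3
  N_2 = 1 + 3 + 3^2 = 13
  N_3 = 1 + 13 + 13^2 = 183
So there are 183 ground terms available for substitution.
There is 1 variable to instantiate (w),  occurring in at least one literal, so different choices give different ground instances.
Number of ground instances = 183.

183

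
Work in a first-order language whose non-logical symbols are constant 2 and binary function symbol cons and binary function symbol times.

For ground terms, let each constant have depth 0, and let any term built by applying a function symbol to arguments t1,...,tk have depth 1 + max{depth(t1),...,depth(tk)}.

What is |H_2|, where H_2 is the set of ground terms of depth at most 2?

19

Let N_k count ground terms of depth at most k. Each non-constant term of depth ≤ k is some function symbol applied to depth-≤(k−1) arguments, giving N_k = 1 + N_{k-1}^2 + N_{k-1}^2.
N_0 = 1
N_1 = 1 + 1^2 + 1^2 = 3
N_2 = 1 + 3^2 + 3^2 = 19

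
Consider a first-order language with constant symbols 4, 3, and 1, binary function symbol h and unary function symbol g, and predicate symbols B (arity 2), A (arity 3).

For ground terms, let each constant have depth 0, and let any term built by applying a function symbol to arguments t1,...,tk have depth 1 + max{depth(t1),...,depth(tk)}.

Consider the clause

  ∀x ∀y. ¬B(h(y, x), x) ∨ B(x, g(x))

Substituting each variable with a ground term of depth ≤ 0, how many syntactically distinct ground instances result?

9

Ground terms of depth ≤ 0:
  Let N_k count ground terms of depth at most k. Each non-constant term of depth ≤ k is some function symbol applied to depth-≤(k−1) arguments, giving N_k = 3 + N_{k-1}^2 + N_{k-1}.
  N_0 = 3
So there are 3 ground terms available for substitution.
The body mentions every one of the 2 quantified variables; since ground terms form a free algebra, no two substitutions collapse to the same formula.
Number of ground instances = 3^2 = 9.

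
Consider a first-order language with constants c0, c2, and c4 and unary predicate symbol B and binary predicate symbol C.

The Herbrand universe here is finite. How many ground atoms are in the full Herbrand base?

With no function symbols, the Herbrand universe is just the 3 constants.
Ground atoms per predicate: B: 3, C: 3^2 = 9.
Herbrand base size = 3 + 9 = 12.

12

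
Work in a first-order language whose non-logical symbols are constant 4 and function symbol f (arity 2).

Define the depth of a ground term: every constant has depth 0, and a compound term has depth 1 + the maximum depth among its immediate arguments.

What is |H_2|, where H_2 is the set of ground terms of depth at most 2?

5

Let N_k = |{terms of depth ≤ k}|. Then N_0 = 1 and N_k = 1 + N_{k-1}^2 for k ≥ 1 (one summand per function symbol, arity giving the exponent).
N_0 = 1
N_1 = 1 + 1^2 = 2
N_2 = 1 + 2^2 = 5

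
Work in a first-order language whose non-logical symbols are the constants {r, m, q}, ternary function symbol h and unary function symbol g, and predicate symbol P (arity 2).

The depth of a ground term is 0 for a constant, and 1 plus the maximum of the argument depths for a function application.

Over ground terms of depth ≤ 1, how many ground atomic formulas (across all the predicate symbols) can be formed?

First count ground terms of depth ≤ 1.
If N_k denotes the number of depth-≤k ground terms, the 3 constants give N_0 = 3, and each function symbol of arity r contributes N_{k-1}^r new terms at level k: N_k = 3 + N_{k-1}^3 + N_{k-1}.
N_0 = 3
N_1 = 3 + 3^3 + 3 = 33
So |H| = 33.
Each predicate of arity r yields |H|^r ground atoms (one per choice of an r-tuple from H):
  P: 33^2 = 1089
Total ground atoms: 1089.

1089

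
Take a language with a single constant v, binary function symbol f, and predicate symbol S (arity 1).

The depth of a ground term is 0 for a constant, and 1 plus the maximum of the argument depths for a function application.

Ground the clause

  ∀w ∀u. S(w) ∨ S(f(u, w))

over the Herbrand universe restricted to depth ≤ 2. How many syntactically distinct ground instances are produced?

Ground terms of depth ≤ 2:
  Let N_k count ground terms of depth at most k. Each non-constant term of depth ≤ k is some function symbol applied to depth-≤(k−1) arguments, giving N_k = 1 + N_{k-1}^2.
  N_0 = 1
  N_1 = 1 + 1^2 = 2
  N_2 = 1 + 2^2 = 5
  Explicitly: v, f(v, v), f(v, f(v, v)), f(f(v, v), v), f(f(v, v), f(v, v)).
So there are 5 ground terms available for substitution.
The body mentions every one of the 2 quantified variables; since ground terms form a free algebra, no two substitutions collapse to the same formula.
Number of ground instances = 5^2 = 25.

25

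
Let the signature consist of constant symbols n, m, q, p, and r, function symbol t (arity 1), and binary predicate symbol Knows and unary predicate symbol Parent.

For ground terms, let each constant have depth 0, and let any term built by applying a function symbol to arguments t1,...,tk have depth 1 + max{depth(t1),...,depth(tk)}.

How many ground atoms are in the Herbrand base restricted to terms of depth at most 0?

First count ground terms of depth ≤ 0.
Let N_k = |{terms of depth ≤ k}|. Then N_0 = 5 and N_k = 5 + N_{k-1} for k ≥ 1 (one summand per function symbol, arity giving the exponent).
N_0 = 5
Explicitly: n, m, q, p, r.
So |H| = 5.
Each predicate of arity r yields |H|^r ground atoms (one per choice of an r-tuple from H):
  Knows: 5^2 = 25;  Parent: 5
Total ground atoms: 25 + 5 = 30.

30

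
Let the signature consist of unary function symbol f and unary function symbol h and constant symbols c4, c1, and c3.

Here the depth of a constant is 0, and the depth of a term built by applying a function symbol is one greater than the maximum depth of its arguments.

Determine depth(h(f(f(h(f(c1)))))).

depth(f(c1)) = 1 + depth(c1) = 1 + 0 = 1
depth(h(f(c1))) = 1 + depth(f(c1)) = 1 + 1 = 2
depth(f(h(f(c1)))) = 1 + depth(h(f(c1))) = 1 + 2 = 3
depth(f(f(h(f(c1))))) = 1 + depth(f(h(f(c1)))) = 1 + 3 = 4
depth(h(f(f(h(f(c1)))))) = 1 + depth(f(f(h(f(c1))))) = 1 + 4 = 5

5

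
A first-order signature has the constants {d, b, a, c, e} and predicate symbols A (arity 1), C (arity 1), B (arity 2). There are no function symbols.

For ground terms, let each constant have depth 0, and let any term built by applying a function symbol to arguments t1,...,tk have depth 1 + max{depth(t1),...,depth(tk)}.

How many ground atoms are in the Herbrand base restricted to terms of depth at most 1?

35

First count ground terms of depth ≤ 1.
With no function symbols every ground term is a constant, so there are exactly 5 ground terms at every depth bound.
N_0 = 5
N_1 = 5
Explicitly: d, b, a, c, e.
So |H| = 5.
For each predicate symbol, the number of ground atoms is |H| raised to its arity; summing:
  A: 5;  C: 5;  B: 5^2 = 25
Total ground atoms: 5 + 5 + 25 = 35.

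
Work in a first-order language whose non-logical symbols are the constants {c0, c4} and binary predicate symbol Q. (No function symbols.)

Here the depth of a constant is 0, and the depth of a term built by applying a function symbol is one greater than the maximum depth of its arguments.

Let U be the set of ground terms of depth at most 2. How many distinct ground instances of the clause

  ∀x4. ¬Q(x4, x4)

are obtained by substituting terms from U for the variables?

2

Ground terms of depth ≤ 2:
  With no function symbols every ground term is a constant, so there are exactly 2 ground terms at every depth bound.
  N_0 = 2
  N_1 = 2
  N_2 = 2
  Explicitly: c0, c4.
So there are 2 ground terms available for substitution.
There is 1 variable to instantiate (x4),  occurring in at least one literal, so different choices give different ground instances.
Number of ground instances = 2.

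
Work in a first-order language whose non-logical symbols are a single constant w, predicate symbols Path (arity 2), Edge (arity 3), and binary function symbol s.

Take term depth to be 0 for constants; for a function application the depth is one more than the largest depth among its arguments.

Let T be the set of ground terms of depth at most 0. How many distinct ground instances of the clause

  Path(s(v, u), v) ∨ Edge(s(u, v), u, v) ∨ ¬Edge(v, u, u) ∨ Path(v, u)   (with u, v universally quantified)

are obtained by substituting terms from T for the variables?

1

Ground terms of depth ≤ 0:
  If N_k denotes the number of depth-≤k ground terms, the 1 constant gives N_0 = 1, and each function symbol of arity r contributes N_{k-1}^r new terms at level k: N_k = 1 + N_{k-1}^2.
  N_0 = 1
  Explicitly: w.
So there is exactly 1 ground term available for substitution.
Each of u, v ranges independently over the available ground terms, and distinct assignments produce distinct instances.
Number of ground instances = 1^2 = 1.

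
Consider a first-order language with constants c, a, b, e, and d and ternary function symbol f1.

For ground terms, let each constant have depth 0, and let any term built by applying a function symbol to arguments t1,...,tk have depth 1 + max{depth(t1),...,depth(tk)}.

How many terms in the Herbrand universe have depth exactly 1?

125

Let N_k count ground terms of depth at most k. Each non-constant term of depth ≤ k is some function symbol applied to depth-≤(k−1) arguments, giving N_k = 5 + N_{k-1}^3.
N_0 = 5
N_1 = 5 + 5^3 = 130
Terms of depth exactly 1: N_1 − N_0 = 130 − 5 = 125.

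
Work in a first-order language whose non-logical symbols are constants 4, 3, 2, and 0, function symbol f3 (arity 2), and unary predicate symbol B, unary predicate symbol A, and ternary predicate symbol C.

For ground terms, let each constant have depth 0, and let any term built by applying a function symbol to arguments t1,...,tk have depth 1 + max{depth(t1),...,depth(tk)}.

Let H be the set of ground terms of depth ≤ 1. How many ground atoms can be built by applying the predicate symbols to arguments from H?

8040

First count ground terms of depth ≤ 1.
Let N_k count ground terms of depth at most k. Each non-constant term of depth ≤ k is some function symbol applied to depth-≤(k−1) arguments, giving N_k = 4 + N_{k-1}^2.
N_0 = 4
N_1 = 4 + 4^2 = 20
So |H| = 20.
Each predicate of arity r yields |H|^r ground atoms (one per choice of an r-tuple from H):
  B: 20;  A: 20;  C: 20^3 = 8000
Total ground atoms: 20 + 20 + 8000 = 8040.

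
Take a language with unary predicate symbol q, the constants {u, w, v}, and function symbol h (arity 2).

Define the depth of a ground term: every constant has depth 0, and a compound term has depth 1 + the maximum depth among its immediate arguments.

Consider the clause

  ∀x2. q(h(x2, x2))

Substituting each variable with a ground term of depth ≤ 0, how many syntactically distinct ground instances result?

Ground terms of depth ≤ 0:
  Count level by level. With function symbols h/2, the terms of depth ≤ k are the 3 constants together with each function applied to depth-≤(k−1) tuples, so N_k = 3 + N_{k-1}^2.
  N_0 = 3
So there are 3 ground terms available for substitution.
There is 1 variable to instantiate (x2),  occurring in at least one literal, so different choices give different ground instances.
Number of ground instances = 3.

3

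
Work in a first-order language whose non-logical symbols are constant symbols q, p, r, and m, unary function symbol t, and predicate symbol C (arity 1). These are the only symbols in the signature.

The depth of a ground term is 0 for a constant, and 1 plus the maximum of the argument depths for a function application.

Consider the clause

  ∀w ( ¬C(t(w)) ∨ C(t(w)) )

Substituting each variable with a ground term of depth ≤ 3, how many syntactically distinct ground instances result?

16

Ground terms of depth ≤ 3:
  If N_k denotes the number of depth-≤k ground terms, the 4 constants give N_0 = 4, and each function symbol of arity r contributes N_{k-1}^r new terms at level k: N_k = 4 + N_{k-1}.
  N_0 = 4
  N_1 = 4 + 4 = 8
  N_2 = 4 + 8 = 12
  N_3 = 4 + 12 = 16
So there are 16 ground terms available for substitution.
The variable w ranges independently over the available ground terms, and distinct assignments produce distinct instances.
Number of ground instances = 16.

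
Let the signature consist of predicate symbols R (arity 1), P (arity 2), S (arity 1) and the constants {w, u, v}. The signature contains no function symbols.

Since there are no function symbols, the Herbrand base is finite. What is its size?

With no function symbols, the Herbrand universe is just the 3 constants.
Ground atoms per predicate: R: 3, P: 3^2 = 9, S: 3.
Herbrand base size = 3 + 9 + 3 = 15.

15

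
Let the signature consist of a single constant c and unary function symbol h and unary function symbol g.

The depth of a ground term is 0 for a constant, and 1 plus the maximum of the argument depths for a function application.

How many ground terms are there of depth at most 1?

Let N_k = |{terms of depth ≤ k}|. Then N_0 = 1 and N_k = 1 + N_{k-1} + N_{k-1} for k ≥ 1 (one summand per function symbol, arity giving the exponent).
N_0 = 1
N_1 = 1 + 1 + 1 = 3
Explicitly: c, h(c), g(c).

3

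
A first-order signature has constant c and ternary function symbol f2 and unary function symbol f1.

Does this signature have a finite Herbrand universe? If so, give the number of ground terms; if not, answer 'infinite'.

infinite

The signature has at least one function symbol (f2, arity 3) and at least one constant (c).
Iterating f2 gives infinitely many distinct ground terms: c, f2(c, c, c), f2(f2(c, c, c), f2(c, c, c), f2(c, c, c)), ...
So the Herbrand universe is infinite.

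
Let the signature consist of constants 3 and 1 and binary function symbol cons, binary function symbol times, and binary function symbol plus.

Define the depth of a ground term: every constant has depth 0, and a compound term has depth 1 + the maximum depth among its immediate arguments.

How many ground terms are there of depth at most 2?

Let N_k = |{terms of depth ≤ k}|. Then N_0 = 2 and N_k = 2 + N_{k-1}^2 + N_{k-1}^2 + N_{k-1}^2 for k ≥ 1 (one summand per function symbol, arity giving the exponent).
N_0 = 2
N_1 = 2 + 2^2 + 2^2 + 2^2 = 14
N_2 = 2 + 14^2 + 14^2 + 14^2 = 590

590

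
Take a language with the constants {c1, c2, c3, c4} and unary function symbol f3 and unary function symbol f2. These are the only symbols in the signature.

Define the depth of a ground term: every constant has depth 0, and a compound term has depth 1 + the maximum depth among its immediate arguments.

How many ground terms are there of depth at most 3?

Write N_k for the number of ground terms of depth ≤ k. A term of depth ≤ k is either a constant or a function symbol applied to arguments of depth ≤ k−1, so N_k = 4 + N_{k-1} + N_{k-1}.
N_0 = 4
N_1 = 4 + 4 + 4 = 12
N_2 = 4 + 12 + 12 = 28
N_3 = 4 + 28 + 28 = 60

60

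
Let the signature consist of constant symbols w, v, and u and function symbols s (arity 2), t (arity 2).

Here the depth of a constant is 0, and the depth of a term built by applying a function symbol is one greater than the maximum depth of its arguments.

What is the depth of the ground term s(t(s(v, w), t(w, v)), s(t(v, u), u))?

3

depth(s(v, w)) = 1 + max(0, 0) = 1
depth(t(w, v)) = 1 + max(0, 0) = 1
depth(t(s(v, w), t(w, v))) = 1 + max(1, 1) = 2
depth(t(v, u)) = 1 + max(0, 0) = 1
depth(s(t(v, u), u)) = 1 + max(1, 0) = 2
depth(s(t(s(v, w), t(w, v)), s(t(v, u), u))) = 1 + max(2, 2) = 3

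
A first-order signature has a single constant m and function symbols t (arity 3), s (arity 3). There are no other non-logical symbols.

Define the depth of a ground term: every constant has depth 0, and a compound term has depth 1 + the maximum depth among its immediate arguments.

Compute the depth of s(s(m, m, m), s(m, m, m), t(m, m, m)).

depth(s(m, m, m)) = 1 + max(0, 0, 0) = 1
depth(t(m, m, m)) = 1 + max(0, 0, 0) = 1
depth(s(s(m, m, m), s(m, m, m), t(m, m, m))) = 1 + max(1, 1, 1) = 2

2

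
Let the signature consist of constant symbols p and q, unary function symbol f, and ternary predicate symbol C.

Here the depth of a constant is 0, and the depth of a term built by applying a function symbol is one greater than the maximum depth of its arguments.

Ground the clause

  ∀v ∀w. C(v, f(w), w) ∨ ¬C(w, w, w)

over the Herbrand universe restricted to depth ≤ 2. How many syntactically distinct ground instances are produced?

36

Ground terms of depth ≤ 2:
  If N_k denotes the number of depth-≤k ground terms, the 2 constants give N_0 = 2, and each function symbol of arity r contributes N_{k-1}^r new terms at level k: N_k = 2 + N_{k-1}.
  N_0 = 2
  N_1 = 2 + 2 = 4
  N_2 = 2 + 4 = 6
So there are 6 ground terms available for substitution.
The clause has 2 distinct variables (v, w), each appearing in the body. In the free term algebra distinct substitutions yield syntactically distinct ground instances.
Number of ground instances = 6^2 = 36.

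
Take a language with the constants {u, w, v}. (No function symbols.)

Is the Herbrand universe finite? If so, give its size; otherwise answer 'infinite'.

3

There are no function symbols, so every ground term is one of the 3 constants.
The Herbrand universe is {u, w, v}, which is finite with 3 elements.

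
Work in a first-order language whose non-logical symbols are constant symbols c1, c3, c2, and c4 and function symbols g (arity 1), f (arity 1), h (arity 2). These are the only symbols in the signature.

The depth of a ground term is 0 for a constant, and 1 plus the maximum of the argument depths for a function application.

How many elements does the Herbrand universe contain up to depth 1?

28

Let N_k count ground terms of depth at most k. Each non-constant term of depth ≤ k is some function symbol applied to depth-≤(k−1) arguments, giving N_k = 4 + N_{k-1} + N_{k-1} + N_{k-1}^2.
N_0 = 4
N_1 = 4 + 4 + 4 + 4^2 = 28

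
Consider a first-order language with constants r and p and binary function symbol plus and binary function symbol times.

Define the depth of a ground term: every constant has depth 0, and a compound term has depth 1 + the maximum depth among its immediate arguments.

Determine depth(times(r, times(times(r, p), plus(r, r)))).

depth(times(r, p)) = 1 + max(0, 0) = 1
depth(plus(r, r)) = 1 + max(0, 0) = 1
depth(times(times(r, p), plus(r, r))) = 1 + max(1, 1) = 2
depth(times(r, times(times(r, p), plus(r, r)))) = 1 + max(0, 2) = 3

3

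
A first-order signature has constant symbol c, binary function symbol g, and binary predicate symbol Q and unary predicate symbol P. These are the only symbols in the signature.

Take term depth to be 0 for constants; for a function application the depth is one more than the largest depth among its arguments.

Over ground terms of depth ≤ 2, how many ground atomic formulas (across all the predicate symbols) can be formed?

30

First count ground terms of depth ≤ 2.
Write N_k for the number of ground terms of depth ≤ k. A term of depth ≤ k is either a constant or a function symbol applied to arguments of depth ≤ k−1, so N_k = 1 + N_{k-1}^2.
N_0 = 1
N_1 = 1 + 1^2 = 2
N_2 = 1 + 2^2 = 5
Explicitly: c, g(c, c), g(c, g(c, c)), g(g(c, c), c), g(g(c, c), g(c, c)).
So |H| = 5.
Ground atoms are formed by filling each argument slot of a predicate with a term from H, so an r-ary predicate gives |H|^r atoms:
  Q: 5^2 = 25;  P: 5
Total ground atoms: 25 + 5 = 30.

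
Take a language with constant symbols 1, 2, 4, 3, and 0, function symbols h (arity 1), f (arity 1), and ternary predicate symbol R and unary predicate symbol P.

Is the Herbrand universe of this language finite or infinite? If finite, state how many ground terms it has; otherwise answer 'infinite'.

The signature has at least one function symbol (h, arity 1) and at least one constant (1).
Iterating h gives infinitely many distinct ground terms: 1, h(1), h(h(1)), ...
So the Herbrand universe is infinite.

infinite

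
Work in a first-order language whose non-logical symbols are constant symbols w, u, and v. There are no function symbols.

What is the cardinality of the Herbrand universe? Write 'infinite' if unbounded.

There are no function symbols, so every ground term is one of the 3 constants.
The Herbrand universe is {w, u, v}, which is finite with 3 elements.

3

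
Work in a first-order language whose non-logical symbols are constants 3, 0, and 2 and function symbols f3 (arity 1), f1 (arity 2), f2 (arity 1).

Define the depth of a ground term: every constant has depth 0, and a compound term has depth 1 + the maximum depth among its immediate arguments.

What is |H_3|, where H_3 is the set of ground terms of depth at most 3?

132498

Write N_k for the number of ground terms of depth ≤ k. A term of depth ≤ k is either a constant or a function symbol applied to arguments of depth ≤ k−1, so N_k = 3 + N_{k-1} + N_{k-1}^2 + N_{k-1}.
N_0 = 3
N_1 = 3 + 3 + 3^2 + 3 = 18
N_2 = 3 + 18 + 18^2 + 18 = 363
N_3 = 3 + 363 + 363^2 + 363 = 132498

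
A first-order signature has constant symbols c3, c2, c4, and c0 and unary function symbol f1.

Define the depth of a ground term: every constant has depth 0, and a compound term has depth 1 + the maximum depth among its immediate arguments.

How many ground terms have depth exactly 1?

4

Let N_k = |{terms of depth ≤ k}|. Then N_0 = 4 and N_k = 4 + N_{k-1} for k ≥ 1 (one summand per function symbol, arity giving the exponent).
N_0 = 4
N_1 = 4 + 4 = 8
Terms of depth exactly 1: N_1 − N_0 = 8 − 4 = 4.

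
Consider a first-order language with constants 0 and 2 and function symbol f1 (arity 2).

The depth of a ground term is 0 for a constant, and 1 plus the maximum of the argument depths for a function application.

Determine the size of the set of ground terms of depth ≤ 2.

Count level by level. With function symbols f1/2, the terms of depth ≤ k are the 2 constants together with each function applied to depth-≤(k−1) tuples, so N_k = 2 + N_{k-1}^2.
N_0 = 2
N_1 = 2 + 2^2 = 6
N_2 = 2 + 6^2 = 38

38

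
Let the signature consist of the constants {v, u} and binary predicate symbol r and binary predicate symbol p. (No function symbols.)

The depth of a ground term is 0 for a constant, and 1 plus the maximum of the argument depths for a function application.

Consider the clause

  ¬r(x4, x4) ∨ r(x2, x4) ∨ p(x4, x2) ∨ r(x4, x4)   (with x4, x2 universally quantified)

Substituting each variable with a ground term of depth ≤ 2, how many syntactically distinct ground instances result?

4

Ground terms of depth ≤ 2:
  With no function symbols every ground term is a constant, so there are exactly 2 ground terms at every depth bound.
  N_0 = 2
  N_1 = 2
  N_2 = 2
  Explicitly: v, u.
So there are 2 ground terms available for substitution.
The body mentions every one of the 2 quantified variables; since ground terms form a free algebra, no two substitutions collapse to the same formula.
Number of ground instances = 2^2 = 4.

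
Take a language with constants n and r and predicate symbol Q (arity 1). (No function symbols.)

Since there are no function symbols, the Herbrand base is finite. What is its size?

2

With no function symbols, the Herbrand universe is just the 2 constants.
Ground atoms per predicate: Q: 2.
Herbrand base size = 2 = 2.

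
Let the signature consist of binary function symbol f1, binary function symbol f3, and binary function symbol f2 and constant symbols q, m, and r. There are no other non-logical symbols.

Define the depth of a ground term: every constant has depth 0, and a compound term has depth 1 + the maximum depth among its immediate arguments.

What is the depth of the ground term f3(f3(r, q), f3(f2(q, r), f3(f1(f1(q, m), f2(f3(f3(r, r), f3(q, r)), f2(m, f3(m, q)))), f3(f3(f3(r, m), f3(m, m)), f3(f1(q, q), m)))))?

depth(f3(r, q)) = 1 + max(0, 0) = 1
depth(f2(q, r)) = 1 + max(0, 0) = 1
depth(f1(q, m)) = 1 + max(0, 0) = 1
depth(f3(r, r)) = 1 + max(0, 0) = 1
depth(f3(q, r)) = 1 + max(0, 0) = 1
depth(f3(f3(r, r), f3(q, r))) = 1 + max(1, 1) = 2
depth(f3(m, q)) = 1 + max(0, 0) = 1
depth(f2(m, f3(m, q))) = 1 + max(0, 1) = 2
depth(f2(f3(f3(r, r), f3(q, r)), f2(m, f3(m, q)))) = 1 + max(2, 2) = 3
depth(f1(f1(q, m), f2(f3(f3(r, r), f3(q, r)), f2(m, f3(m, q))))) = 1 + max(1, 3) = 4
depth(f3(r, m)) = 1 + max(0, 0) = 1
depth(f3(m, m)) = 1 + max(0, 0) = 1
depth(f3(f3(r, m), f3(m, m))) = 1 + max(1, 1) = 2
depth(f1(q, q)) = 1 + max(0, 0) = 1
depth(f3(f1(q, q), m)) = 1 + max(1, 0) = 2
depth(f3(f3(f3(r, m), f3(m, m)), f3(f1(q, q), m))) = 1 + max(2, 2) = 3
depth(f3(f1(f1(q, m), f2(f3(f3(r, r), f3(q, r)), f2(m, f3(m, q)))), f3(f3(f3(r, m), f3(m, m)), f3(f1(q, q), m)))) = 1 + max(4, 3) = 5
depth(f3(f2(q, r), f3(f1(f1(q, m), f2(f3(f3(r, r), f3(q, r)), f2(m, f3(m, q)))), f3(f3(f3(r, m), f3(m, m)), f3(f1(q, q), m))))) = 1 + max(1, 5) = 6
depth(f3(f3(r, q), f3(f2(q, r), f3(f1(f1(q, m), f2(f3(f3(r, r), f3(q, r)), f2(m, f3(m, q)))), f3(f3(f3(r, m), f3(m, m)), f3(f1(q, q), m)))))) = 1 + max(1, 6) = 7

7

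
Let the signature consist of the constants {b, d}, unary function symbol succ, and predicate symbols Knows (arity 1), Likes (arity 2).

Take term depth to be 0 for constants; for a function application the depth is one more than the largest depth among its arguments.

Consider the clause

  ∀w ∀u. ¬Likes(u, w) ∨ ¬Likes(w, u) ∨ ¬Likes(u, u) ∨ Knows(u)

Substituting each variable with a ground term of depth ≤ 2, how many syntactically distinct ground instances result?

36

Ground terms of depth ≤ 2:
  Count level by level. With function symbols succ/1, the terms of depth ≤ k are the 2 constants together with each function applied to depth-≤(k−1) tuples, so N_k = 2 + N_{k-1}.
  N_0 = 2
  N_1 = 2 + 2 = 4
  N_2 = 2 + 4 = 6
So there are 6 ground terms available for substitution.
The body mentions every one of the 2 quantified variables; since ground terms form a free algebra, no two substitutions collapse to the same formula.
Number of ground instances = 6^2 = 36.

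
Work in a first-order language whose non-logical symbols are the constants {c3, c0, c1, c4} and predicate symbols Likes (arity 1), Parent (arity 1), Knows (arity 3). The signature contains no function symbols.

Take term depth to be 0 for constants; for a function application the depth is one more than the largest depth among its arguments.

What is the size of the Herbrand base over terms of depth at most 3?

72

First count ground terms of depth ≤ 3.
With no function symbols every ground term is a constant, so there are exactly 4 ground terms at every depth bound.
N_0 = 4
N_1 = 4
N_2 = 4
N_3 = 4
So |H| = 4.
Ground atoms are formed by filling each argument slot of a predicate with a term from H, so an r-ary predicate gives |H|^r atoms:
  Likes: 4;  Parent: 4;  Knows: 4^3 = 64
Total ground atoms: 4 + 4 + 64 = 72.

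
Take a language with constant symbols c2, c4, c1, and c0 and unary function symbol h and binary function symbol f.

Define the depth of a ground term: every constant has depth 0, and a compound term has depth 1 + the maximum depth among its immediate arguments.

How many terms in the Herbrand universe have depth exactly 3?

Let N_k count ground terms of depth at most k. Each non-constant term of depth ≤ k is some function symbol applied to depth-≤(k−1) arguments, giving N_k = 4 + N_{k-1} + N_{k-1}^2.
N_0 = 4
N_1 = 4 + 4 + 4^2 = 24
N_2 = 4 + 24 + 24^2 = 604
N_3 = 4 + 604 + 604^2 = 365424
Terms of depth exactly 3: N_3 − N_2 = 365424 − 604 = 364820.

364820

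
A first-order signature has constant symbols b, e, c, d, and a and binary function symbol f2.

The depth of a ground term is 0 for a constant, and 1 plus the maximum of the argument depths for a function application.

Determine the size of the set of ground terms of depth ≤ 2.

905

Let N_k = |{terms of depth ≤ k}|. Then N_0 = 5 and N_k = 5 + N_{k-1}^2 for k ≥ 1 (one summand per function symbol, arity giving the exponent).
N_0 = 5
N_1 = 5 + 5^2 = 30
N_2 = 5 + 30^2 = 905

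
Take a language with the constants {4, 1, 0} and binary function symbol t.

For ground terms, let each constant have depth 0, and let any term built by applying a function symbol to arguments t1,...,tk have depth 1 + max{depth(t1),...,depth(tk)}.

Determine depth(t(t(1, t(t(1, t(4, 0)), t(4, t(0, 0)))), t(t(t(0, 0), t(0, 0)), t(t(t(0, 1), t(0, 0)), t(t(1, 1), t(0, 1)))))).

5

depth(t(4, 0)) = 1 + max(0, 0) = 1
depth(t(1, t(4, 0))) = 1 + max(0, 1) = 2
depth(t(0, 0)) = 1 + max(0, 0) = 1
depth(t(4, t(0, 0))) = 1 + max(0, 1) = 2
depth(t(t(1, t(4, 0)), t(4, t(0, 0)))) = 1 + max(2, 2) = 3
depth(t(1, t(t(1, t(4, 0)), t(4, t(0, 0))))) = 1 + max(0, 3) = 4
depth(t(t(0, 0), t(0, 0))) = 1 + max(1, 1) = 2
depth(t(0, 1)) = 1 + max(0, 0) = 1
depth(t(t(0, 1), t(0, 0))) = 1 + max(1, 1) = 2
depth(t(1, 1)) = 1 + max(0, 0) = 1
depth(t(t(1, 1), t(0, 1))) = 1 + max(1, 1) = 2
depth(t(t(t(0, 1), t(0, 0)), t(t(1, 1), t(0, 1)))) = 1 + max(2, 2) = 3
depth(t(t(t(0, 0), t(0, 0)), t(t(t(0, 1), t(0, 0)), t(t(1, 1), t(0, 1))))) = 1 + max(2, 3) = 4
depth(t(t(1, t(t(1, t(4, 0)), t(4, t(0, 0)))), t(t(t(0, 0), t(0, 0)), t(t(t(0, 1), t(0, 0)), t(t(1, 1), t(0, 1)))))) = 1 + max(4, 4) = 5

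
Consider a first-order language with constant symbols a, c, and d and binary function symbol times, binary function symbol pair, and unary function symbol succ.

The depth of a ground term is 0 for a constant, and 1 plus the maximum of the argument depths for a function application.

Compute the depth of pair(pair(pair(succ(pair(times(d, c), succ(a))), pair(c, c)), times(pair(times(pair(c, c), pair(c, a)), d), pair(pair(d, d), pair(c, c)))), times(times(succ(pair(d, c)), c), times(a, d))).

depth(times(d, c)) = 1 + max(0, 0) = 1
depth(succ(a)) = 1 + depth(a) = 1 + 0 = 1
depth(pair(times(d, c), succ(a))) = 1 + max(1, 1) = 2
depth(succ(pair(times(d, c), succ(a)))) = 1 + depth(pair(times(d, c), succ(a))) = 1 + 2 = 3
depth(pair(c, c)) = 1 + max(0, 0) = 1
depth(pair(succ(pair(times(d, c), succ(a))), pair(c, c))) = 1 + max(3, 1) = 4
depth(pair(c, a)) = 1 + max(0, 0) = 1
depth(times(pair(c, c), pair(c, a))) = 1 + max(1, 1) = 2
depth(pair(times(pair(c, c), pair(c, a)), d)) = 1 + max(2, 0) = 3
depth(pair(d, d)) = 1 + max(0, 0) = 1
depth(pair(pair(d, d), pair(c, c))) = 1 + max(1, 1) = 2
depth(times(pair(times(pair(c, c), pair(c, a)), d), pair(pair(d, d), pair(c, c)))) = 1 + max(3, 2) = 4
depth(pair(pair(succ(pair(times(d, c), succ(a))), pair(c, c)), times(pair(times(pair(c, c), pair(c, a)), d), pair(pair(d, d), pair(c, c))))) = 1 + max(4, 4) = 5
depth(pair(d, c)) = 1 + max(0, 0) = 1
depth(succ(pair(d, c))) = 1 + depth(pair(d, c)) = 1 + 1 = 2
depth(times(succ(pair(d, c)), c)) = 1 + max(2, 0) = 3
depth(times(a, d)) = 1 + max(0, 0) = 1
depth(times(times(succ(pair(d, c)), c), times(a, d))) = 1 + max(3, 1) = 4
depth(pair(pair(pair(succ(pair(times(d, c), succ(a))), pair(c, c)), times(pair(times(pair(c, c), pair(c, a)), d), pair(pair(d, d), pair(c, c)))), times(times(succ(pair(d, c)), c), times(a, d)))) = 1 + max(5, 4) = 6

6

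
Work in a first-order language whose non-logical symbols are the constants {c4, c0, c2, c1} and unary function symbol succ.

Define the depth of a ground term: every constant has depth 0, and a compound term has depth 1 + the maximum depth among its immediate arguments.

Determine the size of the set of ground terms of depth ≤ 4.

20

Let N_k count ground terms of depth at most k. Each non-constant term of depth ≤ k is some function symbol applied to depth-≤(k−1) arguments, giving N_k = 4 + N_{k-1}.
N_0 = 4
N_1 = 4 + 4 = 8
N_2 = 4 + 8 = 12
N_3 = 4 + 12 = 16
N_4 = 4 + 16 = 20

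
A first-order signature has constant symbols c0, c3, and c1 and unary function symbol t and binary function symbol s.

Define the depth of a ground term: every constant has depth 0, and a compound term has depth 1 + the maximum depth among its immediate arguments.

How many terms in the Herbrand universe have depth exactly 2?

228

Count level by level. With function symbols t/1, s/2, the terms of depth ≤ k are the 3 constants together with each function applied to depth-≤(k−1) tuples, so N_k = 3 + N_{k-1} + N_{k-1}^2.
N_0 = 3
N_1 = 3 + 3 + 3^2 = 15
N_2 = 3 + 15 + 15^2 = 243
Terms of depth exactly 2: N_2 − N_1 = 243 − 15 = 228.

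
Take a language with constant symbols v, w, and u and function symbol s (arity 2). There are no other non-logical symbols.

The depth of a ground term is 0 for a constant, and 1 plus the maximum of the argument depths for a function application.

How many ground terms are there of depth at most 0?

3

Count level by level. With function symbols s/2, the terms of depth ≤ k are the 3 constants together with each function applied to depth-≤(k−1) tuples, so N_k = 3 + N_{k-1}^2.
N_0 = 3
Explicitly: v, w, u.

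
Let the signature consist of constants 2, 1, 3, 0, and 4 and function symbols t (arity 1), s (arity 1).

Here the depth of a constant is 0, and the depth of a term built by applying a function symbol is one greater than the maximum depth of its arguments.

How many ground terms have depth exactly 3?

40

Let N_k count ground terms of depth at most k. Each non-constant term of depth ≤ k is some function symbol applied to depth-≤(k−1) arguments, giving N_k = 5 + N_{k-1} + N_{k-1}.
N_0 = 5
N_1 = 5 + 5 + 5 = 15
N_2 = 5 + 15 + 15 = 35
N_3 = 5 + 35 + 35 = 75
Terms of depth exactly 3: N_3 − N_2 = 75 − 35 = 40.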